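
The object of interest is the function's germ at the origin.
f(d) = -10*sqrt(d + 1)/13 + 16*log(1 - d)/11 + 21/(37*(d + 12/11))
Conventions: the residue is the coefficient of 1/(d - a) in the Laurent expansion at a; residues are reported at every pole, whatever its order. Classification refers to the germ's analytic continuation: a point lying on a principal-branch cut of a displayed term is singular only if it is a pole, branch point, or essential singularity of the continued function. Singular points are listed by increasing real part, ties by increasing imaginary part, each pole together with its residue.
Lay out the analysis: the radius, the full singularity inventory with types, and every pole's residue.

Denominator factor (d + 12/11): pole of order 1 at -12/11, modulus 12/11.
Branch term (16/11)*log(1 - d/(1)): its argument vanishes at d = 1, a logarithmic branch point, modulus 1.
Branch term (-10/13)*sqrt(1 - d/(-1)): its argument vanishes at d = -1, a square-root branch point, modulus 1.
The radius of convergence is the smallest modulus among the singular points: 1.
The branch terms are analytic at -12/11 and contribute nothing to the residue; only the rational part matters.
At the order-1 pole -12/11 set g(d) = (d - (-12/11))*(rational part) = 21/37.
Simple pole: residue = g(a) at a = -12/11, which is 21/37.
List the singular points by increasing real part (a conjugate pair: the negative imaginary part first).

Radius of convergence at 0: 1.
At -12/11: a pole of order 1; residue 21/37.
At -1: an algebraic (square-root) branch point.
At 1: a logarithmic branch point.


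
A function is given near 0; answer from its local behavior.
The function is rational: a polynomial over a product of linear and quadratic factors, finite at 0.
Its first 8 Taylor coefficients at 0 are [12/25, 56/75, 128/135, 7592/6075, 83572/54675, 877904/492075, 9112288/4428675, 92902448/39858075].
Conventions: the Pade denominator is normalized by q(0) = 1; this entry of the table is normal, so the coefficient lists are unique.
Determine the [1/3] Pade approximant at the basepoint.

Taylor coefficients needed (read off): a_0 = 12/25, a_1 = 56/75, a_2 = 128/135, a_3 = 7592/6075, a_4 = 83572/54675.
Write the denominator as Q(ξ) = 1 + q1*ξ + q2*ξ^2 + q3*ξ^3. Requiring Q*f - P = O(ξ^5) with deg P <= 1 kills the coefficients of ξ^2..ξ^4 in Q*f:
  ξ^2: a_2 + q1*a_1 + q2*a_0 = 0, i.e. 128/135 + (56/75)*q1 + (12/25)*q2 = 0.
  ξ^3: a_3 + q1*a_2 + q2*a_1 + q3*a_0 = 0, i.e. 7592/6075 + (128/135)*q1 + (56/75)*q2 + (12/25)*q3 = 0.
  ξ^4: a_4 + q1*a_3 + q2*a_2 + q3*a_1 = 0, i.e. 83572/54675 + (7592/6075)*q1 + (128/135)*q2 + (56/75)*q3 = 0.
Solving this linear system: q1 = -1/18, q2 = -17/9, q3 = 4/9.
The numerator is Q*f truncated at degree 1: P0 = a_0 = 12/25; P1 = a_1 + q1*a_0 = 18/25.

The Pade approximant has numerator coefficients [12/25, 18/25]; denominator coefficients [1, -1/18, -17/9, 4/9].


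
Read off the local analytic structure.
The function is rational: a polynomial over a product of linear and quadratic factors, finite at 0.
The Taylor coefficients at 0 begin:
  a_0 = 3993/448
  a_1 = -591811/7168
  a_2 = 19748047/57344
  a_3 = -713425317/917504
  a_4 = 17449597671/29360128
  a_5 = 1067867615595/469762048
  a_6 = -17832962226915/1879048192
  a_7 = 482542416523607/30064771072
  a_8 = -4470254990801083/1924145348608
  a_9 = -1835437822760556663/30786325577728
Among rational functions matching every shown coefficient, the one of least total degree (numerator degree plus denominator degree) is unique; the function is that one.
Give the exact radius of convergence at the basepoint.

No rational of total degree below 8 reproduces all 10 coefficients; solving the [2/6] Pade equations on them gives f(n) = (n**2 - 29*n/22 + 3/7)/(n**2 + 3*n/4 + 4/11)**3, whose expansion matches every shown term.
Denominator factor (n**2 + 3*n/4 + 4/11)^3: discriminant -157/176, complex-conjugate roots (-3/8) + ((1/88)*sqrt(1727))*i and (-3/8) - ((1/88)*sqrt(1727))*i; poles of order 3, moduli (2/11)*sqrt(11) and (2/11)*sqrt(11).
The radius of convergence is the smallest modulus among the singular points: (2/11)*sqrt(11).

The radius of convergence is (2/11)*sqrt(11).


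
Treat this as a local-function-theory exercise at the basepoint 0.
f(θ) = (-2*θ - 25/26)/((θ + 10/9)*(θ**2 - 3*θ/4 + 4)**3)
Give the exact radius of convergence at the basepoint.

The radius of convergence is 10/9.

Denominator factor (θ**2 - 3*θ/4 + 4)^3: discriminant -247/16, complex-conjugate roots (3/8) + ((1/8)*sqrt(247))*i and (3/8) - ((1/8)*sqrt(247))*i; poles of order 3, moduli 2 and 2.
Denominator factor (θ + 10/9): pole of order 1 at -10/9, modulus 10/9.
The radius of convergence is the smallest modulus among the singular points: 10/9.


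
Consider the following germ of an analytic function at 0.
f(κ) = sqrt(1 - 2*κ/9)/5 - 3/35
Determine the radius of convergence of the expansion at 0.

The radius of convergence is 9/2.

Branch term (1/5)*sqrt(1 - κ/(9/2)): its argument vanishes at κ = 9/2, a square-root branch point, modulus 9/2.
The radius of convergence is the smallest modulus among the singular points: 9/2.


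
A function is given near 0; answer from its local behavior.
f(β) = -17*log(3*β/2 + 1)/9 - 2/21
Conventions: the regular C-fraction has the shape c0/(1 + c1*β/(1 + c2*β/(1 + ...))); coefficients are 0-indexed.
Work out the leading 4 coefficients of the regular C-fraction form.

Taylor coefficients (expand at 0): a_0 = -2/21, a_1 = -17/6, a_2 = 17/8, a_3 = -17/8.
c0 = a_0 = -2/21. Peel one level at a time: if S = 1 + c*β/S' with S'(0) = 1, then c is the β-coefficient of S and S' = c*β/(S - 1).
S_1 = c0/f = 1 + (-119/4)*β + (7259/8)*β^2 + ...; c1 = -119/4.
S_2 = c1*β/(S_1 - 1) = 1 + (61/2)*β + (-3/16)*β^2 + ...; c2 = 61/2.
S_3 = c2*β/(S_2 - 1) = 1 + (3/488)*β + ...; c3 = 3/488.

The regular C-fraction coefficients are [-2/21, -119/4, 61/2, 3/488].


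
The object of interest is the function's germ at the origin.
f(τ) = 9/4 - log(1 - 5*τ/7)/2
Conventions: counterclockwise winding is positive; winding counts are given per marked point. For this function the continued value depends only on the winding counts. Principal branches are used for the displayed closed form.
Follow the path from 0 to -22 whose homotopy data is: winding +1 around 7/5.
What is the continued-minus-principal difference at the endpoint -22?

Continued minus principal equals -pi*i.

The rational part is single-valued and drops out of the difference; each branch term changes only by its own monodromy.
(-1/2)*log(1 - τ/(7/5)): each positive loop around 7/5 adds 2*pi*i to the log, so winding +1 contributes (-1/2)*(1)*2*pi*i = -pi*i.
Summing the contributions at τ = -22 gives -pi*i.


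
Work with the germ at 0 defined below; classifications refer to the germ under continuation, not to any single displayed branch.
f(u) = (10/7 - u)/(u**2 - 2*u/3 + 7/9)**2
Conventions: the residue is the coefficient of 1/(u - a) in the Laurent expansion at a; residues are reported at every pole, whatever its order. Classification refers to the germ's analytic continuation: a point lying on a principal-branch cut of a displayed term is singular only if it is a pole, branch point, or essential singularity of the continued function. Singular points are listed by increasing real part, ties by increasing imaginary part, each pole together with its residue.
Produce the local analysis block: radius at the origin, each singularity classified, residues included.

Denominator factor (u**2 - 2*u/3 + 7/9)^2: discriminant -8/3, complex-conjugate roots (1/3) + ((1/3)*sqrt(6))*i and (1/3) - ((1/3)*sqrt(6))*i; poles of order 2, moduli (1/3)*sqrt(7) and (1/3)*sqrt(7).
The radius of convergence is the smallest modulus among the singular points: (1/3)*sqrt(7).
The factor u**2 - 2*u/3 + 7/9 splits as (u - a)(u - a') with a = (1/3) - ((1/3)*sqrt(6))*i, a' = (1/3) + ((1/3)*sqrt(6))*i. At the order-2 pole a set g(u) = (u - a)^2*f(u) = [10/7 - u] / (u - a')^2.
Order-2 pole: residue = g'(a); g'((1/3) - ((1/3)*sqrt(6))*i) = ((23/112)*sqrt(6))*i, so the residue is ((23/112)*sqrt(6))*i.
The factor u**2 - 2*u/3 + 7/9 splits as (u - a)(u - a') with a = (1/3) + ((1/3)*sqrt(6))*i, a' = (1/3) - ((1/3)*sqrt(6))*i. At the order-2 pole a set g(u) = (u - a)^2*f(u) = [10/7 - u] / (u - a')^2.
Order-2 pole: residue = g'(a); g'((1/3) + ((1/3)*sqrt(6))*i) = -((23/112)*sqrt(6))*i, so the residue is -((23/112)*sqrt(6))*i.
List the singular points by increasing real part (a conjugate pair: the negative imaginary part first).

Radius of convergence at 0: (1/3)*sqrt(7).
At (1/3) - ((1/3)*sqrt(6))*i: a pole of order 2; residue ((23/112)*sqrt(6))*i.
At (1/3) + ((1/3)*sqrt(6))*i: a pole of order 2; residue -((23/112)*sqrt(6))*i.


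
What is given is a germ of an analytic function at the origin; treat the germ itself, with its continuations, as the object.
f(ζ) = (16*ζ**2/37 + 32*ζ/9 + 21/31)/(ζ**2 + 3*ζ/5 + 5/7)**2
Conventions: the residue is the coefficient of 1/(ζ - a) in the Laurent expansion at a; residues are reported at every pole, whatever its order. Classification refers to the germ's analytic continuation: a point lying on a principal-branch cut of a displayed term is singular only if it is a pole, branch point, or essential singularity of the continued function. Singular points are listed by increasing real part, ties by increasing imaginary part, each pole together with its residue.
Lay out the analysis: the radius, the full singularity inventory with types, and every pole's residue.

Radius of convergence at 0: (1/7)*sqrt(35).
At (-3/10) - ((1/70)*sqrt(3059))*i: a pole of order 2; residue -((483950/657124329)*sqrt(3059))*i.
At (-3/10) + ((1/70)*sqrt(3059))*i: a pole of order 2; residue ((483950/657124329)*sqrt(3059))*i.


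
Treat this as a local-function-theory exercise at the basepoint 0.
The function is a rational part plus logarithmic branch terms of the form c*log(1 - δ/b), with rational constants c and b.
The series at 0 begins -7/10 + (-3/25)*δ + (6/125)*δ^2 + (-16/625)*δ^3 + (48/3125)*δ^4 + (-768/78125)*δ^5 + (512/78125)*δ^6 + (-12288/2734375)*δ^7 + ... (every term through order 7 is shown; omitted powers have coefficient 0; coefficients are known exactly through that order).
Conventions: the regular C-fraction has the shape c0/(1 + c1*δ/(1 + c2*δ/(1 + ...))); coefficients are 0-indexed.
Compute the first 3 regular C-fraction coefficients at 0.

Taylor coefficients (read off): a_0 = -7/10, a_1 = -3/25, a_2 = 6/125.
c0 = a_0 = -7/10. Peel one level at a time: if S = 1 + c*δ/S' with S'(0) = 1, then c is the δ-coefficient of S and S' = c*δ/(S - 1).
S_1 = c0/f = 1 + (-6/35)*δ + (24/245)*δ^2 + ...; c1 = -6/35.
S_2 = c1*δ/(S_1 - 1) = 1 + (4/7)*δ + ...; c2 = 4/7.

The regular C-fraction coefficients are [-7/10, -6/35, 4/7].


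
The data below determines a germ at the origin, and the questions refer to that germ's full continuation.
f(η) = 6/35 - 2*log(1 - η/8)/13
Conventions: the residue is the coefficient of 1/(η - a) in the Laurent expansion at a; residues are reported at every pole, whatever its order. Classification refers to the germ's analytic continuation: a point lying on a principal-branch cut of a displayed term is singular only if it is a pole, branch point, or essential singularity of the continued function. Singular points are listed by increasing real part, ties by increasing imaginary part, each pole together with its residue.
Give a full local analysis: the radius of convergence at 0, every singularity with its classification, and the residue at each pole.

Radius of convergence at 0: 8.
At 8: a logarithmic branch point.

Branch term (-2/13)*log(1 - η/(8)): its argument vanishes at η = 8, a logarithmic branch point, modulus 8.
The radius of convergence is the smallest modulus among the singular points: 8.


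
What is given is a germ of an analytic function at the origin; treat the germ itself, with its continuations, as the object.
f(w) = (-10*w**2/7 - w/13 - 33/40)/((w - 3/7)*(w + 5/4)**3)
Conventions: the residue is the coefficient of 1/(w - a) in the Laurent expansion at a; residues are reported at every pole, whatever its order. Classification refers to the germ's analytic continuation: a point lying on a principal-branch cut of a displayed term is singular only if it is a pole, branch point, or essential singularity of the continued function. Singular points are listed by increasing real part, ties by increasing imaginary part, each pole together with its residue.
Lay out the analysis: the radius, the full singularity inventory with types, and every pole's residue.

Denominator factor (w - 3/7): pole of order 1 at 3/7, modulus 3/7.
Denominator factor (w + 5/4)^3: pole of order 3 at -5/4, modulus 5/4.
The radius of convergence is the smallest modulus among the singular points: 3/7.
At the order-3 pole -5/4 set g(w) = (w - (-5/4))^3*f(w) = (-10*w**2/7 - w/13 - 33/40)/(w - 3/7).
Order-3 pole: residue = g''(a)/2; g''(-5/4) = 3197232/6748495, so the residue is 1598616/6748495.
At the order-1 pole 3/7 set g(w) = (w - (3/7))*f(w) = (-10*w**2/7 - w/13 - 33/40)/(w + 5/4)**3.
Simple pole: residue = g(a) at a = 3/7, which is -1598616/6748495.
List the singular points by increasing real part (a conjugate pair: the negative imaginary part first).

Radius of convergence at 0: 3/7.
At -5/4: a pole of order 3; residue 1598616/6748495.
At 3/7: a pole of order 1; residue -1598616/6748495.


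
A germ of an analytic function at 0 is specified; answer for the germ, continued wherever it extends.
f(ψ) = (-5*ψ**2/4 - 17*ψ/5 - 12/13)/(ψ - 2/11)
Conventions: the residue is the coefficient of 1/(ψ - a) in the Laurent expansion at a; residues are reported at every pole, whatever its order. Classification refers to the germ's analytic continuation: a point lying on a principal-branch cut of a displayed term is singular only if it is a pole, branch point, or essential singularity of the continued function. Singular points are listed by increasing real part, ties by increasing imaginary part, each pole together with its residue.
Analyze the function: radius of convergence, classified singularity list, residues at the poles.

Denominator factor (ψ - 2/11): pole of order 1 at 2/11, modulus 2/11.
The radius of convergence is the smallest modulus among the singular points: 2/11.
At the order-1 pole 2/11 set g(ψ) = (ψ - (2/11))*f(ψ) = -5*ψ**2/4 - 17*ψ/5 - 12/13.
Simple pole: residue = g(a) at a = 2/11, which is -12447/7865.

Radius of convergence at 0: 2/11.
At 2/11: a pole of order 1; residue -12447/7865.


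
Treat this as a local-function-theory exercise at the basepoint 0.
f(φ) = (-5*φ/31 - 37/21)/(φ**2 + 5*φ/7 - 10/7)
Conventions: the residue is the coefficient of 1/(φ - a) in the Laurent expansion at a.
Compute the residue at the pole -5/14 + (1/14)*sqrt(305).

The residue is -5/62 - (2219/56730)*sqrt(305).

The factor φ**2 + 5*φ/7 - 10/7 splits as (φ - a)(φ - a') with a = -5/14 + (1/14)*sqrt(305), a' = -5/14 - (1/14)*sqrt(305). At the order-1 pole a set g(φ) = (φ - a)*f(φ) = [-5*φ/31 - 37/21] / (φ - a').
Simple pole: residue = g(a) at a = -5/14 + (1/14)*sqrt(305), which is -5/62 - (2219/56730)*sqrt(305).


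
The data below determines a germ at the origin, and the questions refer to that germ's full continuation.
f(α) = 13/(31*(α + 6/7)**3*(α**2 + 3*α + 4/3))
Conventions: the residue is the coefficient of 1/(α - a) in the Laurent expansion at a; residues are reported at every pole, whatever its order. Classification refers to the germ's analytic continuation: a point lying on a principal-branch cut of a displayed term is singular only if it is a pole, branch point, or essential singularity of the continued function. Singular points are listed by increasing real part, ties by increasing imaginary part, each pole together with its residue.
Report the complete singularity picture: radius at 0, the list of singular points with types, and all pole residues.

Radius of convergence at 0: 3/2 - (1/6)*sqrt(33).
At -3/2 - (1/6)*sqrt(33): a pole of order 1; residue 89050689/25123888 - (5417685/8914928)*sqrt(33).
At -6/7: a pole of order 3; residue -89050689/12561944.
At -3/2 + (1/6)*sqrt(33): a pole of order 1; residue 89050689/25123888 + (5417685/8914928)*sqrt(33).


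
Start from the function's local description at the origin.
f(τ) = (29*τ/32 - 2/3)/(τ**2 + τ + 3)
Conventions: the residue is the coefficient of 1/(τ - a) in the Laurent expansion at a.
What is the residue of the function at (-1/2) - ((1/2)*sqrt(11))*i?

The factor τ**2 + τ + 3 splits as (τ - a)(τ - a') with a = (-1/2) - ((1/2)*sqrt(11))*i, a' = (-1/2) + ((1/2)*sqrt(11))*i. At the order-1 pole a set g(τ) = (τ - a)*f(τ) = [29*τ/32 - 2/3] / (τ - a').
Simple pole: residue = g(a) at a = (-1/2) - ((1/2)*sqrt(11))*i, which is (29/64) - ((215/2112)*sqrt(11))*i.

The residue is (29/64) - ((215/2112)*sqrt(11))*i.


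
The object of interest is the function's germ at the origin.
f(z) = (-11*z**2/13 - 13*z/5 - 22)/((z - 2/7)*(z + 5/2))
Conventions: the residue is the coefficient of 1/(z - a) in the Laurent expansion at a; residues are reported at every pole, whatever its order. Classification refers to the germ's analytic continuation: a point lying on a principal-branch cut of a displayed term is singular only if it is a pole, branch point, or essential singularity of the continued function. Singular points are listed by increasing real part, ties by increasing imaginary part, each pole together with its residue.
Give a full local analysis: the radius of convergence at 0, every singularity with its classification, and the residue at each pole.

Denominator factor (z + 5/2): pole of order 1 at -5/2, modulus 5/2.
Denominator factor (z - 2/7): pole of order 1 at 2/7, modulus 2/7.
The radius of convergence is the smallest modulus among the singular points: 2/7.
At the order-1 pole -5/2 set g(z) = (z - (-5/2))*f(z) = (-11*z**2/13 - 13*z/5 - 22)/(z - 2/7).
Simple pole: residue = g(a) at a = -5/2, which is 7567/1014.
At the order-1 pole 2/7 set g(z) = (z - (2/7))*f(z) = (-11*z**2/13 - 13*z/5 - 22)/(z + 5/2).
Simple pole: residue = g(a) at a = 2/7, which is -145312/17745.
List the singular points by increasing real part (a conjugate pair: the negative imaginary part first).

Radius of convergence at 0: 2/7.
At -5/2: a pole of order 1; residue 7567/1014.
At 2/7: a pole of order 1; residue -145312/17745.


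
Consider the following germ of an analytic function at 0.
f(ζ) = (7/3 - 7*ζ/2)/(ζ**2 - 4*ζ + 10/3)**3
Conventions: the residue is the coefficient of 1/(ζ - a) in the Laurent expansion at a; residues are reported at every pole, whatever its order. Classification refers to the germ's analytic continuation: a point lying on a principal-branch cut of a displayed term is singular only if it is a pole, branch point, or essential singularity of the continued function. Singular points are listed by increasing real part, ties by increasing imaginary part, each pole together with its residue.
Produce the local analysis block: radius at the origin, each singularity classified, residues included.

Denominator factor (ζ**2 - 4*ζ + 10/3)^3: discriminant 8/3, real irrational roots 2 + (1/3)*sqrt(6) and 2 - (1/3)*sqrt(6); poles of order 3, moduli 2 + (1/3)*sqrt(6) and 2 - (1/3)*sqrt(6).
The radius of convergence is the smallest modulus among the singular points: 2 - (1/3)*sqrt(6).
The factor ζ**2 - 4*ζ + 10/3 splits as (ζ - a)(ζ - a') with a = 2 - (1/3)*sqrt(6), a' = 2 + (1/3)*sqrt(6). At the order-3 pole a set g(ζ) = (ζ - a)^3*f(ζ) = [7/3 - 7*ζ/2] / (ζ - a')^3.
Order-3 pole: residue = g''(a)/2; g''(2 - (1/3)*sqrt(6)) = (63/32)*sqrt(6), so the residue is (63/64)*sqrt(6).
The factor ζ**2 - 4*ζ + 10/3 splits as (ζ - a)(ζ - a') with a = 2 + (1/3)*sqrt(6), a' = 2 - (1/3)*sqrt(6). At the order-3 pole a set g(ζ) = (ζ - a)^3*f(ζ) = [7/3 - 7*ζ/2] / (ζ - a')^3.
Order-3 pole: residue = g''(a)/2; g''(2 + (1/3)*sqrt(6)) = -(63/32)*sqrt(6), so the residue is -(63/64)*sqrt(6).
List the singular points by increasing real part (a conjugate pair: the negative imaginary part first).

Radius of convergence at 0: 2 - (1/3)*sqrt(6).
At 2 - (1/3)*sqrt(6): a pole of order 3; residue (63/64)*sqrt(6).
At 2 + (1/3)*sqrt(6): a pole of order 3; residue -(63/64)*sqrt(6).


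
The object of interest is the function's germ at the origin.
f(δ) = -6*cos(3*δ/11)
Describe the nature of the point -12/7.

There is no denominator, hence no pole anywhere.
The factor cos(3*δ/11) is entire.
So the germ continues analytically to -12/7.

The point is a regular point.


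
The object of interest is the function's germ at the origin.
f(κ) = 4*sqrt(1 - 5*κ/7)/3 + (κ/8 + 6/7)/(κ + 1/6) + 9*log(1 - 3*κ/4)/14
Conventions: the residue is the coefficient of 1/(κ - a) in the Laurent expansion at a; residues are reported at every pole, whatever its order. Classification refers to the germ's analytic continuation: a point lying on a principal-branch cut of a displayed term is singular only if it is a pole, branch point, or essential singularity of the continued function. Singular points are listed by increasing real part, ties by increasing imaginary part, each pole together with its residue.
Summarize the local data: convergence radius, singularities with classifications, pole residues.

Radius of convergence at 0: 1/6.
At -1/6: a pole of order 1; residue 281/336.
At 4/3: a logarithmic branch point.
At 7/5: an algebraic (square-root) branch point.

Denominator factor (κ + 1/6): pole of order 1 at -1/6, modulus 1/6.
Branch term (4/3)*sqrt(1 - κ/(7/5)): its argument vanishes at κ = 7/5, a square-root branch point, modulus 7/5.
Branch term (9/14)*log(1 - κ/(4/3)): its argument vanishes at κ = 4/3, a logarithmic branch point, modulus 4/3.
The radius of convergence is the smallest modulus among the singular points: 1/6.
The branch terms are analytic at -1/6 and contribute nothing to the residue; only the rational part matters.
At the order-1 pole -1/6 set g(κ) = (κ - (-1/6))*(rational part) = κ/8 + 6/7.
Simple pole: residue = g(a) at a = -1/6, which is 281/336.
List the singular points by increasing real part (a conjugate pair: the negative imaginary part first).


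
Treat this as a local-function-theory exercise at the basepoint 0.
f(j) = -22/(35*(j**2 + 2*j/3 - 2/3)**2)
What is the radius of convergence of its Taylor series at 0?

Denominator factor (j**2 + 2*j/3 - 2/3)^2: discriminant 28/9, real irrational roots -1/3 + (1/3)*sqrt(7) and -1/3 - (1/3)*sqrt(7); poles of order 2, moduli -1/3 + (1/3)*sqrt(7) and 1/3 + (1/3)*sqrt(7).
The radius of convergence is the smallest modulus among the singular points: -1/3 + (1/3)*sqrt(7).

The radius of convergence is -1/3 + (1/3)*sqrt(7).


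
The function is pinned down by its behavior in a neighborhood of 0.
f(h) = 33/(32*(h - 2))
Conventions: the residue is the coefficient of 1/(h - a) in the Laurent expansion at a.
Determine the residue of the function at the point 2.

At the order-1 pole 2 set g(h) = (h - (2))*f(h) = 33/32.
Simple pole: residue = g(a) at a = 2, which is 33/32.

The residue is 33/32.


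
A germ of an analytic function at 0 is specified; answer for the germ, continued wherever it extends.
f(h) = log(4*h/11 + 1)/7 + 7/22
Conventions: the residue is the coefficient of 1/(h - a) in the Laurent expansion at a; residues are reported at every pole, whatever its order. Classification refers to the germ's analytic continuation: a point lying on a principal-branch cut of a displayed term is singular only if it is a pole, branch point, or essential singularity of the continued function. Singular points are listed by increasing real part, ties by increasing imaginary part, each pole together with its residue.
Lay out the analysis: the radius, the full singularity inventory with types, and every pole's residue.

Branch term (1/7)*log(1 - h/(-11/4)): its argument vanishes at h = -11/4, a logarithmic branch point, modulus 11/4.
The radius of convergence is the smallest modulus among the singular points: 11/4.

Radius of convergence at 0: 11/4.
At -11/4: a logarithmic branch point.


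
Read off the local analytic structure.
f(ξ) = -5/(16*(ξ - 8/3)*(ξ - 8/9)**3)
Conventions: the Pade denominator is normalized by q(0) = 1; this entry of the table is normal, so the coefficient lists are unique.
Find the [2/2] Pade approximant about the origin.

The Pade approximant has numerator coefficients [-10935/65536, -1016955/7340032, -885735/14680064]; denominator coefficients [1, -327/112, 1035/448].

Taylor coefficients needed (expand at 0): a_0 = -10935/65536, a_1 = -164025/262144, a_2 = -98415/65536, a_3 = -49305915/16777216, a_4 = -1372003515/268435456.
Write the denominator as Q(ξ) = 1 + q1*ξ + q2*ξ^2. Requiring Q*f - P = O(ξ^5) with deg P <= 2 kills the coefficients of ξ^3..ξ^4 in Q*f:
  ξ^3: a_3 + q1*a_2 + q2*a_1 = 0, i.e. -49305915/16777216 + (-98415/65536)*q1 + (-164025/262144)*q2 = 0.
  ξ^4: a_4 + q1*a_3 + q2*a_2 = 0, i.e. -1372003515/268435456 + (-49305915/16777216)*q1 + (-98415/65536)*q2 = 0.
Solving this linear system: q1 = -327/112, q2 = 1035/448.
The numerator is Q*f truncated at degree 2: P0 = a_0 = -10935/65536; P1 = a_1 + q1*a_0 = -1016955/7340032; P2 = a_2 + q1*a_1 + q2*a_0 = -885735/14680064.


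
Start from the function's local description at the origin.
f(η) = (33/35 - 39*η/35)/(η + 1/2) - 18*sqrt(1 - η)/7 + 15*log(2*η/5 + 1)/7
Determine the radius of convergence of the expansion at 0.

The radius of convergence is 1/2.

Denominator factor (η + 1/2): pole of order 1 at -1/2, modulus 1/2.
Branch term (15/7)*log(1 - η/(-5/2)): its argument vanishes at η = -5/2, a logarithmic branch point, modulus 5/2.
Branch term (-18/7)*sqrt(1 - η/(1)): its argument vanishes at η = 1, a square-root branch point, modulus 1.
The radius of convergence is the smallest modulus among the singular points: 1/2.


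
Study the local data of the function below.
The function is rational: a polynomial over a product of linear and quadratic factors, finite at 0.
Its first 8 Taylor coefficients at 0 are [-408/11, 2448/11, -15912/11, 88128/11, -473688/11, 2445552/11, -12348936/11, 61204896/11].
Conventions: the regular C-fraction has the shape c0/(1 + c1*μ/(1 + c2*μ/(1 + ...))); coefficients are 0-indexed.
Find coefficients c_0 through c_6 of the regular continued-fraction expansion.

The regular C-fraction coefficients are [-408/11, 6, 1/2, -25/2, 312/25, 144/325, 25/156].

Taylor coefficients (read off): a_0 = -408/11, a_1 = 2448/11, a_2 = -15912/11, a_3 = 88128/11, a_4 = -473688/11, a_5 = 2445552/11, a_6 = -12348936/11.
c0 = a_0 = -408/11. Peel one level at a time: if S = 1 + c*μ/S' with S'(0) = 1, then c is the μ-coefficient of S and S' = c*μ/(S - 1).
S_1 = c0/f = 1 + (6)*μ + (-3)*μ^2 + ...; c1 = 6.
S_2 = c1*μ/(S_1 - 1) = 1 + (1/2)*μ + (25/4)*μ^2 + ...; c2 = 1/2.
S_3 = c2*μ/(S_2 - 1) = 1 + (-25/2)*μ + (156)*μ^2 + ...; c3 = -25/2.
S_4 = c3*μ/(S_3 - 1) = 1 + (312/25)*μ + (-3456/625)*μ^2 + ...; c4 = 312/25.
S_5 = c4*μ/(S_4 - 1) = 1 + (144/325)*μ + (-12/169)*μ^2 + ...; c5 = 144/325.
S_6 = c5*μ/(S_5 - 1) = 1 + (25/156)*μ + ...; c6 = 25/156.


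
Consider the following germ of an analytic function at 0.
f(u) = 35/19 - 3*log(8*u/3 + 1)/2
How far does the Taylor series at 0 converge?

The radius of convergence is 3/8.

Branch term (-3/2)*log(1 - u/(-3/8)): its argument vanishes at u = -3/8, a logarithmic branch point, modulus 3/8.
The radius of convergence is the smallest modulus among the singular points: 3/8.


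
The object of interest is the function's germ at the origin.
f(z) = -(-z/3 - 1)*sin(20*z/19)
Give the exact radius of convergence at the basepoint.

The radius of convergence is infinite.

The factor -sin(20*z/19) is entire and contributes no finite singular point.
The polynomial part has no poles.
No finite singular points: the Taylor series at 0 converges everywhere.


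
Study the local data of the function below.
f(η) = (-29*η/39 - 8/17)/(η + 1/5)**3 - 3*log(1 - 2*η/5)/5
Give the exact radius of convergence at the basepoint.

Denominator factor (η + 1/5)^3: pole of order 3 at -1/5, modulus 1/5.
Branch term (-3/5)*log(1 - η/(5/2)): its argument vanishes at η = 5/2, a logarithmic branch point, modulus 5/2.
The radius of convergence is the smallest modulus among the singular points: 1/5.

The radius of convergence is 1/5.


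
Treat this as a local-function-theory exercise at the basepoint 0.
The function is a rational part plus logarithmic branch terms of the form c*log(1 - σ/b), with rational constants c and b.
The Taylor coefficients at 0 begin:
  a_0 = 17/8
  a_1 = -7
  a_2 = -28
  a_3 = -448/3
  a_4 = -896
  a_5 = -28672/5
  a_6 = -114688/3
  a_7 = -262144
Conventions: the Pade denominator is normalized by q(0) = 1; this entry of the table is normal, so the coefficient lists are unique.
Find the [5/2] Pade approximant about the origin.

The Pade approximant has numerator coefficients [17/8, -219/7, 2452/21, -128/3, -128/3, -2048/45]; denominator coefficients [1, -80/7, 640/21].

Taylor coefficients needed (read off): a_0 = 17/8, a_1 = -7, a_2 = -28, a_3 = -448/3, a_4 = -896, a_5 = -28672/5, a_6 = -114688/3, a_7 = -262144.
Write the denominator as Q(σ) = 1 + q1*σ + q2*σ^2. Requiring Q*f - P = O(σ^8) with deg P <= 5 kills the coefficients of σ^6..σ^7 in Q*f:
  σ^6: a_6 + q1*a_5 + q2*a_4 = 0, i.e. -114688/3 + (-28672/5)*q1 + (-896)*q2 = 0.
  σ^7: a_7 + q1*a_6 + q2*a_5 = 0, i.e. -262144 + (-114688/3)*q1 + (-28672/5)*q2 = 0.
Solving this linear system: q1 = -80/7, q2 = 640/21.
The numerator is Q*f truncated at degree 5: P0 = a_0 = 17/8; P1 = a_1 + q1*a_0 = -219/7; P2 = a_2 + q1*a_1 + q2*a_0 = 2452/21; P3 = a_3 + q1*a_2 + q2*a_1 = -128/3; P4 = a_4 + q1*a_3 + q2*a_2 = -128/3; P5 = a_5 + q1*a_4 + q2*a_3 = -2048/45.


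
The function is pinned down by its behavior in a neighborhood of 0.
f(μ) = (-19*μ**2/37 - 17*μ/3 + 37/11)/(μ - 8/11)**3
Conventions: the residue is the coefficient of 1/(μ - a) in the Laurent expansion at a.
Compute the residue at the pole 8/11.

At the order-3 pole 8/11 set g(μ) = (μ - (8/11))^3*f(μ) = -19*μ**2/37 - 17*μ/3 + 37/11.
Order-3 pole: residue = g''(a)/2; g''(8/11) = -38/37, so the residue is -19/37.

The residue is -19/37.


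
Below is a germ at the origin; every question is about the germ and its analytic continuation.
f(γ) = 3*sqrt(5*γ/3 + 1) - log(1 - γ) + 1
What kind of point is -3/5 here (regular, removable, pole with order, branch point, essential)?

The term (3)*sqrt(1 - γ/(-3/5)) has argument 1 - -3/5/(-3/5) = 0 at -3/5: a square-root (algebraic, two-sheeted) branch point; the remaining terms are analytic or single-valued there.

The point is an algebraic (square-root) branch point.


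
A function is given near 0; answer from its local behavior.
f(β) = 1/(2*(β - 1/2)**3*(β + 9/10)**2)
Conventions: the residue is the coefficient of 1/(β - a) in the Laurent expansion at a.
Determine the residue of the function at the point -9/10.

At the order-2 pole -9/10 set g(β) = (β - (-9/10))^2*f(β) = 1/(2*(β - 1/2)**3).
Order-2 pole: residue = g'(a); g'(-9/10) = -1875/4802, so the residue is -1875/4802.

The residue is -1875/4802.


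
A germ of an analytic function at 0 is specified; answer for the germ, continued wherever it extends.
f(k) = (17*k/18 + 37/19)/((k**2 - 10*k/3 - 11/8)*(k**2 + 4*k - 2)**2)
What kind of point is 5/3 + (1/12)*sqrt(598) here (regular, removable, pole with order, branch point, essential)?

The denominator factor k**2 - 10*k/3 - 11/8 vanishes at 5/3 + (1/12)*sqrt(598) and appears to the power 1; the numerator there equals 3613/1026 + (17/216)*sqrt(598), nonzero, and no other factor vanishes.
Hence a pole whose order is the multiplicity, 1.

The point is a pole of order 1.


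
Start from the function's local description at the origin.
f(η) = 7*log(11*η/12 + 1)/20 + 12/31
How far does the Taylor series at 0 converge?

Branch term (7/20)*log(1 - η/(-12/11)): its argument vanishes at η = -12/11, a logarithmic branch point, modulus 12/11.
The radius of convergence is the smallest modulus among the singular points: 12/11.

The radius of convergence is 12/11.


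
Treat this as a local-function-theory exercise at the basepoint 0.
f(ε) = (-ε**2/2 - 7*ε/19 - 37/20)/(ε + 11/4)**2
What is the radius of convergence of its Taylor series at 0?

Denominator factor (ε + 11/4)^2: pole of order 2 at -11/4, modulus 11/4.
The radius of convergence is the smallest modulus among the singular points: 11/4.

The radius of convergence is 11/4.


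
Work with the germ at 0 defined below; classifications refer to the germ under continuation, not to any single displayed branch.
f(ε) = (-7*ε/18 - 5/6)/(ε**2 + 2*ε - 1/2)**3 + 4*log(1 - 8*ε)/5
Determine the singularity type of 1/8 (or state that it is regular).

The point is a logarithmic branch point.

The term (4/5)*log(1 - ε/(1/8)) has argument 1 - 1/8/(1/8) = 0 at 1/8: a logarithmic (infinitely-sheeted) branch point; the remaining terms are analytic or single-valued there.


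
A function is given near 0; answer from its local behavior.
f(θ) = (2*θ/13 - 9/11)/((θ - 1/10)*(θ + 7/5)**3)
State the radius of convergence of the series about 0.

The radius of convergence is 1/10.

Denominator factor (θ - 1/10): pole of order 1 at 1/10, modulus 1/10.
Denominator factor (θ + 7/5)^3: pole of order 3 at -7/5, modulus 7/5.
The radius of convergence is the smallest modulus among the singular points: 1/10.


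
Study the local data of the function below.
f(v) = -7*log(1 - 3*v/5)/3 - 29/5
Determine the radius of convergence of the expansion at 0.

Branch term (-7/3)*log(1 - v/(5/3)): its argument vanishes at v = 5/3, a logarithmic branch point, modulus 5/3.
The radius of convergence is the smallest modulus among the singular points: 5/3.

The radius of convergence is 5/3.


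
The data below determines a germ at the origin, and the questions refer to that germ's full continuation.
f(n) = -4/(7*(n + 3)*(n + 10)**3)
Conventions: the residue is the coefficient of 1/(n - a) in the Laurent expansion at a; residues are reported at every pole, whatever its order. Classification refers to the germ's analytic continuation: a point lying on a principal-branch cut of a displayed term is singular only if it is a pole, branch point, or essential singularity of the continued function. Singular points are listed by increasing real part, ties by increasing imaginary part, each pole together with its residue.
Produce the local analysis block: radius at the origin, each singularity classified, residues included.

Radius of convergence at 0: 3.
At -10: a pole of order 3; residue 4/2401.
At -3: a pole of order 1; residue -4/2401.

Denominator factor (n + 3): pole of order 1 at -3, modulus 3.
Denominator factor (n + 10)^3: pole of order 3 at -10, modulus 10.
The radius of convergence is the smallest modulus among the singular points: 3.
At the order-3 pole -10 set g(n) = (n - (-10))^3*f(n) = -4/(7*(n + 3)).
Order-3 pole: residue = g''(a)/2; g''(-10) = 8/2401, so the residue is 4/2401.
At the order-1 pole -3 set g(n) = (n - (-3))*f(n) = -4/(7*(n + 10)**3).
Simple pole: residue = g(a) at a = -3, which is -4/2401.
List the singular points by increasing real part (a conjugate pair: the negative imaginary part first).


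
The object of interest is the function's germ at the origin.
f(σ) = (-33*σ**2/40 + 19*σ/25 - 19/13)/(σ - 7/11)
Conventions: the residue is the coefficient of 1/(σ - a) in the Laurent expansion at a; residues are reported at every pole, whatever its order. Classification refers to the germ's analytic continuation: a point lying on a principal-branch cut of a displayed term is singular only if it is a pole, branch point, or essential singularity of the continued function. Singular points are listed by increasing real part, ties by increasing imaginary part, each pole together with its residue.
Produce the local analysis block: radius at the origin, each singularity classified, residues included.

Denominator factor (σ - 7/11): pole of order 1 at 7/11, modulus 7/11.
The radius of convergence is the smallest modulus among the singular points: 7/11.
At the order-1 pole 7/11 set g(σ) = (σ - (7/11))*f(σ) = -33*σ**2/40 + 19*σ/25 - 19/13.
Simple pole: residue = g(a) at a = 7/11, which is -37523/28600.

Radius of convergence at 0: 7/11.
At 7/11: a pole of order 1; residue -37523/28600.


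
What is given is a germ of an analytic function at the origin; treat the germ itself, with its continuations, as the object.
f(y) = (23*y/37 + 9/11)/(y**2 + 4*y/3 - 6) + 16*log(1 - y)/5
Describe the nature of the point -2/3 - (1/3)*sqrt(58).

The point is a pole of order 1.

The denominator factor y**2 + 4*y/3 - 6 vanishes at -2/3 - (1/3)*sqrt(58) and appears to the power 1; the numerator there equals 493/1221 - (23/111)*sqrt(58), nonzero, and no other factor vanishes.
The branch terms are analytic at this point.
Hence a pole whose order is the multiplicity, 1.


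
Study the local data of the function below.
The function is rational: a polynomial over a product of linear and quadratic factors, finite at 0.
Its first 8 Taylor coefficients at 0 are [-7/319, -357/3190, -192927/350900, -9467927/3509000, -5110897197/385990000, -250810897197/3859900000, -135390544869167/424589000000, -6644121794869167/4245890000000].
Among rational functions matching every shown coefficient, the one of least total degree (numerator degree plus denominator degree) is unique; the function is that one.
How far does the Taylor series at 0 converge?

No rational of total degree below 3 reproduces all 8 coefficients; solving the [0/3] Pade equations on them gives f(τ) = 14/(29*(τ - 10)*(τ**2 - 11*τ + 11/5)), whose expansion matches every shown term.
Denominator factor (τ**2 - 11*τ + 11/5): discriminant 561/5, real irrational roots 11/2 + (1/10)*sqrt(2805) and 11/2 - (1/10)*sqrt(2805); poles of order 1, moduli 11/2 + (1/10)*sqrt(2805) and 11/2 - (1/10)*sqrt(2805).
Denominator factor (τ - 10): pole of order 1 at 10, modulus 10.
The radius of convergence is the smallest modulus among the singular points: 11/2 - (1/10)*sqrt(2805).

The radius of convergence is 11/2 - (1/10)*sqrt(2805).


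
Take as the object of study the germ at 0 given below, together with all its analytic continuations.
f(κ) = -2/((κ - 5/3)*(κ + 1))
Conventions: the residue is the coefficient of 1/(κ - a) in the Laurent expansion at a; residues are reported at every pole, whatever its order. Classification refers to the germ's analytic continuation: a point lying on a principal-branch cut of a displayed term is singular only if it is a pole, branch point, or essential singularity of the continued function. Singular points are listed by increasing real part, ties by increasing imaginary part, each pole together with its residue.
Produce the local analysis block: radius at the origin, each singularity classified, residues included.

Radius of convergence at 0: 1.
At -1: a pole of order 1; residue 3/4.
At 5/3: a pole of order 1; residue -3/4.

Denominator factor (κ - 5/3): pole of order 1 at 5/3, modulus 5/3.
Denominator factor (κ + 1): pole of order 1 at -1, modulus 1.
The radius of convergence is the smallest modulus among the singular points: 1.
At the order-1 pole -1 set g(κ) = (κ - (-1))*f(κ) = -2/(κ - 5/3).
Simple pole: residue = g(a) at a = -1, which is 3/4.
At the order-1 pole 5/3 set g(κ) = (κ - (5/3))*f(κ) = -2/(κ + 1).
Simple pole: residue = g(a) at a = 5/3, which is -3/4.
List the singular points by increasing real part (a conjugate pair: the negative imaginary part first).


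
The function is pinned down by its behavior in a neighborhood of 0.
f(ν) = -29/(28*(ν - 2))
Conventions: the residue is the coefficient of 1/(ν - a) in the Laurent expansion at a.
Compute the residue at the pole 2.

The residue is -29/28.

At the order-1 pole 2 set g(ν) = (ν - (2))*f(ν) = -29/28.
Simple pole: residue = g(a) at a = 2, which is -29/28.


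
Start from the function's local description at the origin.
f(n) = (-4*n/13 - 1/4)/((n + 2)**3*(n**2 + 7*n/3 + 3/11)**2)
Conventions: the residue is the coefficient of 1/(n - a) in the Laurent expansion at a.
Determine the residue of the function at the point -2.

At the order-3 pole -2 set g(n) = (n - (-2))^3*f(n) = (-4*n/13 - 1/4)/(n**2 + 7*n/3 + 3/11)**2.
Order-3 pole: residue = g''(a)/2; g''(-2) = 230440023/742586, so the residue is 230440023/1485172.

The residue is 230440023/1485172.
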